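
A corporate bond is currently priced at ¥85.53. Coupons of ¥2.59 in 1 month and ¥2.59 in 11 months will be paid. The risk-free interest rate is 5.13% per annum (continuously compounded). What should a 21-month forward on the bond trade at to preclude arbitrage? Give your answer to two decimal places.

¥88.04

PV(coupons) I = 2.59·e^(−0.0513·1/12) + 2.59·e^(−0.0513·11/12)
I = 2.5790 + 2.4710 = 5.0500
F = (S − I)·e^(rT) = (85.53 − 5.0500) · e^(0.0513·21/12)
= 80.4800 · e^0.089775 = 80.4800 × 1.093928 = ¥88.04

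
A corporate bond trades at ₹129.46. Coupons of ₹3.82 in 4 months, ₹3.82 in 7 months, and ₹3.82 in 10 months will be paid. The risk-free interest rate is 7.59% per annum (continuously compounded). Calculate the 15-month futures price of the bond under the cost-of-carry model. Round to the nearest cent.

PV(coupons) I = 3.82·e^(−0.0759·4/12) + 3.82·e^(−0.0759·7/12) + 3.82·e^(−0.0759·10/12)
I = 3.7246 + 3.6546 + 3.5859 = 10.9651
F = (S − I)·e^(rT) = (129.46 − 10.9651) · e^(0.0759·15/12)
= 118.4949 · e^0.094875 = 118.4949 × 1.099521 = ₹130.29

₹130.29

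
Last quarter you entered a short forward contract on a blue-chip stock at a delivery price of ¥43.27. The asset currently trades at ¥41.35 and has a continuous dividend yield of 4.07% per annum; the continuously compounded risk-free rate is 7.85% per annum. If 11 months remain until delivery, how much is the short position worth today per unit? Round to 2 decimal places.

Current fair forward for the remaining 11 months: F = S·e^((r − q)·T), (r − q) = 0.0785 − 0.0407 = 0.0378
F = 41.35 · e^(0.0378 × 11/12) = 41.35 × 1.035257 = 42.8079
Value of long forward = (F − K)·e^(−rT) = (42.8079 − 43.27) · e^(−0.0785·11/12)
= -0.4621 × 0.930570 = -0.43
Short position value = −(long value) = ¥0.43

¥0.43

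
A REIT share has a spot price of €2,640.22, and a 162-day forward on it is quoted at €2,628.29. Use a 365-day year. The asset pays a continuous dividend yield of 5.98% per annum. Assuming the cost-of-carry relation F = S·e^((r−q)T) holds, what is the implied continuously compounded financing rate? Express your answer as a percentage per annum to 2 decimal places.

4.96%

From F = S·e^((r−q)T): (r − q) = ln(F/S)/T
ln(2628.29/2640.22) = ln(0.995481) = -0.004529
(r − q) = -0.004529 / (162/365) = -0.010204
r = ln(F/S)/T + q = -0.010204 + 0.0598 = 0.049596
r = 4.96%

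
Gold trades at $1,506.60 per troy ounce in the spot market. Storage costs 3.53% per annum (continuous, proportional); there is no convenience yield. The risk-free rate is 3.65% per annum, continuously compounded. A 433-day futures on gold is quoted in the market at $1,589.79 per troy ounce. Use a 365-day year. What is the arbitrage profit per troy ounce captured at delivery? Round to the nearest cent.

Fair futures: F* = S·e^(carry·T), with carry = (r + u) = 0.0365 + 0.0353 = 0.0718
F* = 1506.60 · e^(0.0718 × 433/365) = 1506.60 · e^0.08517644 = 1506.60 × 1.08890918 = $1640.5506
Market $1589.79 < fair $1640.5506: forward underpriced → reverse cash-and-carry (short spot, go long the forward).
At maturity, profit = |F_mkt − F*| = |1589.79 − 1640.5506| = $50.76 per troy ounce

$50.76 per troy ounce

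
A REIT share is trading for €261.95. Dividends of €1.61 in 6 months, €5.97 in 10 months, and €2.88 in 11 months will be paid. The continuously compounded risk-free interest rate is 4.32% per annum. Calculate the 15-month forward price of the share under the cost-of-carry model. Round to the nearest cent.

PV(dividends) I = 1.61·e^(−0.0432·6/12) + 5.97·e^(−0.0432·10/12) + 2.88·e^(−0.0432·11/12)
I = 1.5756 + 5.7589 + 2.7682 = 10.1027
F = (S − I)·e^(rT) = (261.95 − 10.1027) · e^(0.0432·15/12)
= 251.8473 · e^0.054000 = 251.8473 × 1.055485 = €265.82

€265.82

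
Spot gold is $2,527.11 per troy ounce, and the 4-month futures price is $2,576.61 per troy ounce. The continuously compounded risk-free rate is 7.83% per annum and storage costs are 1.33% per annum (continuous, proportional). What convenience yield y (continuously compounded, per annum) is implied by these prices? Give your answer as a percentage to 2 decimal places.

F = S·e^((r+u−y)T) ⇒ (r+u−y) = ln(F/S)/T
ln(2576.61/2527.11) = 0.019398; /T ⇒ 0.058194
y = r + u − ln(F/S)/T = 0.0783 + 0.0133 − 0.058194 = 0.033406
y = 3.34%

3.34%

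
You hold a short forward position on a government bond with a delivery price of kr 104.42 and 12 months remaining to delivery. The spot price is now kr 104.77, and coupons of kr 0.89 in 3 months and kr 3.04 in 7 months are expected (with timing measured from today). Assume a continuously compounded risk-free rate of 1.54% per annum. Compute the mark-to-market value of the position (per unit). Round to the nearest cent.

kr 1.95

PV(remaining coupons) I = 0.89·e^(−0.0154·3/12) + 3.04·e^(−0.0154·7/12) = 3.8994
Current forward F = (S − I)·e^(rT) = (104.77 − 3.8994)·e^(0.0154·12/12) = 100.8706 × 1.015519 = 102.4360
Value (long) = (F − K)·e^(−rT) = (102.4360 − 104.42) × 0.984718 = -1.9537
Short position value = −(long value) = kr 1.95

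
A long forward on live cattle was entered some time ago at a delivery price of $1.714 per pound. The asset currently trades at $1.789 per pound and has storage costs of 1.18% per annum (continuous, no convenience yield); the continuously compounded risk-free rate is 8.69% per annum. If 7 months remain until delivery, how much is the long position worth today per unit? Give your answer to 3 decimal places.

$0.172 per pound

Current fair forward for the remaining 7 months: F = S·e^((r + u)·T), (r + u) = 0.0869 + 0.0118 = 0.0987
F = 1.789 · e^(0.0987 × 7/12) = 1.789 × 1.059265 = 1.8950
Value of long forward = (F − K)·e^(−rT) = (1.8950 − 1.714) · e^(−0.0869·7/12)
= 0.1810 × 0.950572 = 0.172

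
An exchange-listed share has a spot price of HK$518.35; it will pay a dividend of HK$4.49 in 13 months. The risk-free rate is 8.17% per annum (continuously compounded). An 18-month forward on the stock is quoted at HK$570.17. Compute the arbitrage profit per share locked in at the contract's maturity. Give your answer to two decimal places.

HK$11.11 per share

PV(dividends) I = 4.49·e^(−0.0817·13/12) = 4.1097
Fair forward F* = (S − I)·e^(rT) = (518.35 − 4.1097)·e^0.122550 = 514.2403 × 1.130376 = 581.2849
Market HK$570.17 < fair 581.2849: forward underpriced → reverse cash-and-carry (short the stock, invest proceeds at r, pay the dividends, go long the forward).
Profit at T = |F_mkt − F*| = |570.17 − 581.2849| = HK$11.11 per share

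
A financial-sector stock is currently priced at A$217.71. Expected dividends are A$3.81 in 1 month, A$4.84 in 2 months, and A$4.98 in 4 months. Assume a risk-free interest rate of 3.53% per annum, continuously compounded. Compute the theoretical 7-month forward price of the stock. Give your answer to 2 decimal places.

PV(dividends) I = 3.81·e^(−0.0353·1/12) + 4.84·e^(−0.0353·2/12) + 4.98·e^(−0.0353·4/12)
I = 3.7988 + 4.8116 + 4.9217 = 13.5321
F = (S − I)·e^(rT) = (217.71 − 13.5321) · e^(0.0353·7/12)
= 204.1779 · e^0.020592 = 204.1779 × 1.020805 = A$208.43

A$208.43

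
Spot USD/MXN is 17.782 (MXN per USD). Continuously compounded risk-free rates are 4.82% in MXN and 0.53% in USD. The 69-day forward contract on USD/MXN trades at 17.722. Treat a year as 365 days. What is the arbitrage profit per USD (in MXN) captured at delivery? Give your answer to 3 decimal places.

0.205 per USD (in MXN)

Fair forward: F* = S·e^(carry·T), with carry = (r_MXN − r_USD) = 0.0482 − 0.0053 = 0.0429
F* = 17.782 · e^(0.0429 × 69/365) = 17.782 · e^0.008110 = 17.782 × 1.008143 = 17.9268
Market 17.722 < fair 17.9268: forward underpriced → reverse cash-and-carry (short spot, go long the forward).
At maturity, profit = |F_mkt − F*| = |17.722 − 17.9268| = 0.205 per USD (in MXN)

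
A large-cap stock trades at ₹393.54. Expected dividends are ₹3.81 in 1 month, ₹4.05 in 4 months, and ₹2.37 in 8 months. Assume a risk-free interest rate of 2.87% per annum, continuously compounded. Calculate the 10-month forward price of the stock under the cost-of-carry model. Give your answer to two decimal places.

PV(dividends) I = 3.81·e^(−0.0287·1/12) + 4.05·e^(−0.0287·4/12) + 2.37·e^(−0.0287·8/12)
I = 3.8009 + 4.0114 + 2.3251 = 10.1374
F = (S − I)·e^(rT) = (393.54 − 10.1374) · e^(0.0287·10/12)
= 383.4026 · e^0.023917 = 383.4026 × 1.024205 = ₹392.68

₹392.68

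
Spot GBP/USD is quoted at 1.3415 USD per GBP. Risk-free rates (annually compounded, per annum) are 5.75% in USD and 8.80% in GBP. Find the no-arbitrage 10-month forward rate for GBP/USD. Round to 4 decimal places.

1.3101

By covered interest parity, F = S · (1+r_USD)^T / (1+r_GBP)^T
= 1.3415 × 1.047692 / 1.072813 = 1.3415 × 0.976584
F = 1.3101 USD per GBP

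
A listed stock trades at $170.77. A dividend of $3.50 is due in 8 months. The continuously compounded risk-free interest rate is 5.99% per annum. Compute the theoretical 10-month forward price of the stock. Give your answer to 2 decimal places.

PV(dividends) I = 3.50·e^(−0.0599·8/12)
I = 3.3630
F = (S − I)·e^(rT) = (170.77 − 3.3630) · e^(0.0599·10/12)
= 167.4070 · e^0.049917 = 167.4070 × 1.051184 = $175.98

$175.98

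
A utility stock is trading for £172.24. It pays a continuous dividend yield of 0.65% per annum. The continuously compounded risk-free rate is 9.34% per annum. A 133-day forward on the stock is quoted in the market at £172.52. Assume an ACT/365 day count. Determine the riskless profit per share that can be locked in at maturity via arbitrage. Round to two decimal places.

£5.26 per share

Fair forward: F* = S·e^(carry·T), with carry = (r − q) = 0.0934 − 0.0065 = 0.0869
F* = 172.24 · e^(0.0869 × 133/365) = 172.24 · e^0.031665 = 172.24 × 1.032172 = £177.7813
Market £172.52 < fair £177.7813: forward underpriced → reverse cash-and-carry (short spot, go long the forward).
At maturity, profit = |F_mkt − F*| = |172.52 − 177.7813| = £5.26 per share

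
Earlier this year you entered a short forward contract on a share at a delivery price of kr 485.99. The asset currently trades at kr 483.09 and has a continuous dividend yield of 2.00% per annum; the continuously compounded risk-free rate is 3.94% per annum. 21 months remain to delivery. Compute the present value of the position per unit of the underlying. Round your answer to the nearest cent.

-kr 12.86

Current fair forward for the remaining 21 months: F = S·e^((r − q)·T), (r − q) = 0.0394 − 0.0200 = 0.0194
F = 483.09 · e^(0.0194 × 21/12) = 483.09 × 1.034533 = 499.7725
Value of long forward = (F − K)·e^(−rT) = (499.7725 − 485.99) · e^(−0.0394·21/12)
= 13.7825 × 0.933373 = 12.86
Short position value = −(long value) = -kr 12.86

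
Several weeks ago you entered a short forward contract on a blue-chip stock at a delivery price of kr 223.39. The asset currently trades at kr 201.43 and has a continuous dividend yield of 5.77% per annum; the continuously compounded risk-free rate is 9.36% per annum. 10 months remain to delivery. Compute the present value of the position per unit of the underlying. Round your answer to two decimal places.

Current fair forward for the remaining 10 months: F = S·e^((r − q)·T), (r − q) = 0.0936 − 0.0577 = 0.0359
F = 201.43 · e^(0.0359 × 10/12) = 201.43 × 1.030369 = 207.5472
Value of long forward = (F − K)·e^(−rT) = (207.5472 − 223.39) · e^(−0.0936·10/12)
= -15.8428 × 0.924964 = -14.65
Short position value = −(long value) = kr 14.65

kr 14.65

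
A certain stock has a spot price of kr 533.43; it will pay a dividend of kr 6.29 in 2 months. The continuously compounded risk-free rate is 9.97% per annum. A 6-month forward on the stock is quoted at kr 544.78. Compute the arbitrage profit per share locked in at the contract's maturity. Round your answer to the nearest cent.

kr 9.41 per share

PV(dividends) I = 6.29·e^(−0.0997·2/12) = 6.1863
Fair forward F* = (S − I)·e^(rT) = (533.43 − 6.1863)·e^0.049850 = 527.2437 × 1.051113 = 554.1927
Market kr 544.78 < fair 554.1927: forward underpriced → reverse cash-and-carry (short the stock, invest proceeds at r, pay the dividends, go long the forward).
Profit at T = |F_mkt − F*| = |544.78 − 554.1927| = kr 9.41 per share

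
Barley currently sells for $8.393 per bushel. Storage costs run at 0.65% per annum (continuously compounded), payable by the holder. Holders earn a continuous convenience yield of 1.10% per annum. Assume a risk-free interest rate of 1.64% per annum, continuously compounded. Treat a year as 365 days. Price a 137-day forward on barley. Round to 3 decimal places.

Net carry = r + u − y = 0.0164 + 0.0065 − 0.0110 = 0.0119
F = S·e^((r+u−y)T) = 8.393 · e^(0.0119 × 137/365) = 8.393 · e^0.004467
= 8.393 × 1.004477 = $8.431 per bushel

$8.431 per bushel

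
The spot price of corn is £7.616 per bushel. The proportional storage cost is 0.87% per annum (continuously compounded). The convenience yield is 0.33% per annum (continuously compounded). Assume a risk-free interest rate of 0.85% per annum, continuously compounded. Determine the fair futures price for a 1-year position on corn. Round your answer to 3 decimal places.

£7.723 per bushel

Net carry = r + u − y = 0.0085 + 0.0087 − 0.0033 = 0.0139
F = S·e^((r+u−y)T) = 7.616 · e^(0.0139 × 12/12) = 7.616 · e^0.013900
= 7.616 × 1.013997 = £7.723 per bushel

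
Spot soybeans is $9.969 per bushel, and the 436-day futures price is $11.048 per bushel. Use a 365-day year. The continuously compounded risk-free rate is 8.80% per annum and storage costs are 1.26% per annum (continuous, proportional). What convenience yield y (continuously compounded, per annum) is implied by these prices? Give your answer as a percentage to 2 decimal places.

1.46%

F = S·e^((r+u−y)T) ⇒ (r+u−y) = ln(F/S)/T
ln(11.048/9.969) = 0.102769; /T ⇒ 0.086034
y = r + u − ln(F/S)/T = 0.0880 + 0.0126 − 0.086034 = 0.014566
y = 1.46%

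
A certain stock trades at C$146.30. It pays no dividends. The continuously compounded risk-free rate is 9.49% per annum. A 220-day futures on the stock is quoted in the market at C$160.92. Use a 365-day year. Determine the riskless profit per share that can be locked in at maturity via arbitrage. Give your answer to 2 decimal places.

Fair futures: F* = S·e^(carry·T), with carry = r = 0.0949
F* = 146.30 · e^(0.0949 × 220/365) = 146.30 · e^0.057200 = 146.30 × 1.058868 = C$154.9124
Market C$160.92 > fair C$154.9124: forward overpriced → cash-and-carry (buy spot, short the forward).
At maturity, profit = |F_mkt − F*| = |160.92 − 154.9124| = C$6.01 per share

C$6.01 per share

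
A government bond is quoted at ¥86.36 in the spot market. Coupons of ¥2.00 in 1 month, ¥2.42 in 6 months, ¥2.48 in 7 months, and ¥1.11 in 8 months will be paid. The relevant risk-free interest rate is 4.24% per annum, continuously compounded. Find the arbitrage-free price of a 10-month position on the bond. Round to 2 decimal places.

PV(coupons) I = 2.00·e^(−0.0424·1/12) + 2.42·e^(−0.0424·6/12) + 2.48·e^(−0.0424·7/12) + 1.11·e^(−0.0424·8/12)
I = 1.9929 + 2.3692 + 2.4194 + 1.0791 = 7.8606
F = (S − I)·e^(rT) = (86.36 − 7.8606) · e^(0.0424·10/12)
= 78.4994 · e^0.035333 = 78.4994 × 1.035965 = ¥81.32

¥81.32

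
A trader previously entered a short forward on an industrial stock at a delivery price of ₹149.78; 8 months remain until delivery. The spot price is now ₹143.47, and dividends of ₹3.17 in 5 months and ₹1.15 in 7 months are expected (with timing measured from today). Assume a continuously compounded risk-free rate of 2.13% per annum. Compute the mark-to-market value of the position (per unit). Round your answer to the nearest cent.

₹8.48

PV(remaining dividends) I = 3.17·e^(−0.0213·5/12) + 1.15·e^(−0.0213·7/12) = 4.2778
Current forward F = (S − I)·e^(rT) = (143.47 − 4.2778)·e^(0.0213·8/12) = 139.1922 × 1.014301 = 141.1828
Value (long) = (F − K)·e^(−rT) = (141.1828 − 149.78) × 0.985900 = -8.4760
Short position value = −(long value) = ₹8.48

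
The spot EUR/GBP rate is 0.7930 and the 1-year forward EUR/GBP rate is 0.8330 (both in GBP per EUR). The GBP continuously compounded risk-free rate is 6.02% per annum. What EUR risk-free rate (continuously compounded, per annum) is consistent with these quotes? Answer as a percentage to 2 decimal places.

F = S·e^((r_GBP − r_EUR)T) ⇒ r_EUR = r_GBP − ln(F/S)/T
ln(0.8330/0.7930) = 0.049210; /(1) = 0.049210
r_EUR = 0.0602 − 0.049210 = 0.010990
r_EUR = 1.10%

1.10%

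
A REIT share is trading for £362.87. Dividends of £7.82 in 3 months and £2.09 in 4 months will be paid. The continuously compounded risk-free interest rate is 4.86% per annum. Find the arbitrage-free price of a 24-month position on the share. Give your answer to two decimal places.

£389.13

PV(dividends) I = 7.82·e^(−0.0486·3/12) + 2.09·e^(−0.0486·4/12)
I = 7.7256 + 2.0564 = 9.7820
F = (S − I)·e^(rT) = (362.87 − 9.7820) · e^(0.0486·24/12)
= 353.0880 · e^0.097200 = 353.0880 × 1.102081 = £389.13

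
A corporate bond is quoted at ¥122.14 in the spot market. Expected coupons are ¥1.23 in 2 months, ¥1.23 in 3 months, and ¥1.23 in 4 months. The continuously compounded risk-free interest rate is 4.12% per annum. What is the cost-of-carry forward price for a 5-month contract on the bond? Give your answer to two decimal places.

PV(coupons) I = 1.23·e^(−0.0412·2/12) + 1.23·e^(−0.0412·3/12) + 1.23·e^(−0.0412·4/12)
I = 1.2216 + 1.2174 + 1.2132 = 3.6522
F = (S − I)·e^(rT) = (122.14 − 3.6522) · e^(0.0412·5/12)
= 118.4878 · e^0.017167 = 118.4878 × 1.017315 = ¥120.54

¥120.54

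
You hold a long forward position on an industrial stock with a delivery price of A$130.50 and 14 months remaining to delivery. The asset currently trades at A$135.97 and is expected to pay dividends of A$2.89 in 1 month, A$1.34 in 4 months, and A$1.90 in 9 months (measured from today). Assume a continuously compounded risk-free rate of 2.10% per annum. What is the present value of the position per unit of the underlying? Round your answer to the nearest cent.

A$2.54

PV(remaining dividends) I = 2.89·e^(−0.0210·1/12) + 1.34·e^(−0.0210·4/12) + 1.90·e^(−0.0210·9/12) = 6.0859
Current forward F = (S − I)·e^(rT) = (135.97 − 6.0859)·e^(0.0210·14/12) = 129.8841 × 1.024803 = 133.1056
Value (long) = (F − K)·e^(−rT) = (133.1056 − 130.50) × 0.975798 = 2.5425
Value = A$2.54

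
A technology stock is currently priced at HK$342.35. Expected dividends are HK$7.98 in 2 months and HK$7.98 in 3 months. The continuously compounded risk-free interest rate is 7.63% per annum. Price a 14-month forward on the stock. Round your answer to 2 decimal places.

HK$357.05

PV(dividends) I = 7.98·e^(−0.0763·2/12) + 7.98·e^(−0.0763·3/12)
I = 7.8792 + 7.8292 = 15.7084
F = (S − I)·e^(rT) = (342.35 − 15.7084) · e^(0.0763·14/12)
= 326.6416 · e^0.089017 = 326.6416 × 1.093099 = HK$357.05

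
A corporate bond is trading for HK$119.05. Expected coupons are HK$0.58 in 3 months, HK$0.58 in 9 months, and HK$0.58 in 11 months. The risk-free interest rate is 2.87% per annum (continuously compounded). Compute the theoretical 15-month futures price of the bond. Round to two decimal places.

PV(coupons) I = 0.58·e^(−0.0287·3/12) + 0.58·e^(−0.0287·9/12) + 0.58·e^(−0.0287·11/12)
I = 0.5759 + 0.5676 + 0.5649 = 1.7084
F = (S − I)·e^(rT) = (119.05 − 1.7084) · e^(0.0287·15/12)
= 117.3416 · e^0.035875 = 117.3416 × 1.036526 = HK$121.63

HK$121.63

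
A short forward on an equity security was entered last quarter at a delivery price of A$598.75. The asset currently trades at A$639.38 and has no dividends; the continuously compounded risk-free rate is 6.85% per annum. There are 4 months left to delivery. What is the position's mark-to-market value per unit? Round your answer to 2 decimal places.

Current fair forward for the remaining 4 months: F = S·e^(r·T), r = 0.0685
F = 639.38 · e^(0.0685 × 4/12) = 639.38 × 1.023096 = 654.1471
Value of long forward = (F − K)·e^(−rT) = (654.1471 − 598.75) · e^(−0.0685·4/12)
= 55.3971 × 0.977425 = 54.15
Short position value = −(long value) = -A$54.15

-A$54.15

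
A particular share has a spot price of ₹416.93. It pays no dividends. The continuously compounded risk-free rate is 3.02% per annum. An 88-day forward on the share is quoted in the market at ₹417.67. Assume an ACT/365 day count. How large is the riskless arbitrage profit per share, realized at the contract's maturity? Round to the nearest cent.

Fair forward: F* = S·e^(carry·T), with carry = r = 0.0302
F* = 416.93 · e^(0.0302 × 88/365) = 416.93 · e^0.007281 = 416.93 × 1.007308 = ₹419.9769
Market ₹417.67 < fair ₹419.9769: forward underpriced → reverse cash-and-carry (short spot, go long the forward).
At maturity, profit = |F_mkt − F*| = |417.67 − 419.9769| = ₹2.31 per share

₹2.31 per share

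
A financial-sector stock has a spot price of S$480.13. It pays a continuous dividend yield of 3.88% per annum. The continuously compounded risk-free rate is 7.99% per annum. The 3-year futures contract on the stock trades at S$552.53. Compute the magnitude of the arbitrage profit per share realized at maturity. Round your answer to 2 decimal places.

S$9.40 per share

Fair futures: F* = S·e^(carry·T), with carry = (r − q) = 0.0799 − 0.0388 = 0.0411
F* = 480.13 · e^(0.0411 × 3) = 480.13 · e^0.123300 = 480.13 × 1.131224 = S$543.1346
Market S$552.53 > fair S$543.1346: forward overpriced → cash-and-carry (buy spot, short the forward).
At maturity, profit = |F_mkt − F*| = |552.53 − 543.1346| = S$9.40 per share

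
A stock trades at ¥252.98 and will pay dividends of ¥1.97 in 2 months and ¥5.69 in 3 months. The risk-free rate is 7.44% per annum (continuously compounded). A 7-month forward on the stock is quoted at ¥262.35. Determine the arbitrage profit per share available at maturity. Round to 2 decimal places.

¥6.01 per share

PV(dividends) I = 1.97·e^(−0.0744·2/12) + 5.69·e^(−0.0744·3/12) = 7.5309
Fair forward F* = (S − I)·e^(rT) = (252.98 − 7.5309)·e^0.043400 = 245.4491 × 1.044356 = 256.3362
Market ¥262.35 > fair 256.3362: forward overpriced → cash-and-carry (borrow at r, buy the stock and collect the dividends, short the forward).
Profit at T = |F_mkt − F*| = |262.35 − 256.3362| = ¥6.01 per share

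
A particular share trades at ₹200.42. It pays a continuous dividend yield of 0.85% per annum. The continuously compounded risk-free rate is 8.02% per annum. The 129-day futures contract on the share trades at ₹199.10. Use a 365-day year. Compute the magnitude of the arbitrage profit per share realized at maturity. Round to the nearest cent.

₹6.46 per share

Fair futures: F* = S·e^(carry·T), with carry = (r − q) = 0.0802 − 0.0085 = 0.0717
F* = 200.42 · e^(0.0717 × 129/365) = 200.42 · e^0.025341 = 200.42 × 1.025665 = ₹205.5638
Market ₹199.10 < fair ₹205.5638: forward underpriced → reverse cash-and-carry (short spot, go long the forward).
At maturity, profit = |F_mkt − F*| = |199.10 − 205.5638| = ₹6.46 per share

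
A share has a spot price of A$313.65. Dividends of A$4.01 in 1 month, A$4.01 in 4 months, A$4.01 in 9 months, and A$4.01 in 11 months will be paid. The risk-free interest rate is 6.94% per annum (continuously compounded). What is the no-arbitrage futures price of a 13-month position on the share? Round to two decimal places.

A$321.46

PV(dividends) I = 4.01·e^(−0.0694·1/12) + 4.01·e^(−0.0694·4/12) + 4.01·e^(−0.0694·9/12) + 4.01·e^(−0.0694·11/12)
I = 3.9869 + 3.9183 + 3.8066 + 3.7628 = 15.4746
F = (S − I)·e^(rT) = (313.65 − 15.4746) · e^(0.0694·13/12)
= 298.1754 · e^0.075183 = 298.1754 × 1.078081 = A$321.46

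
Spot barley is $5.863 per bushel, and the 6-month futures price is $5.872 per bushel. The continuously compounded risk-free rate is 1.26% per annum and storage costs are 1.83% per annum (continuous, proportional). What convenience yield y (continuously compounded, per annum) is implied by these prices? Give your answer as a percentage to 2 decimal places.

2.78%

F = S·e^((r+u−y)T) ⇒ (r+u−y) = ln(F/S)/T
ln(5.872/5.863) = 0.001534; /T ⇒ 0.003068
y = r + u − ln(F/S)/T = 0.0126 + 0.0183 − 0.003068 = 0.027832
y = 2.78%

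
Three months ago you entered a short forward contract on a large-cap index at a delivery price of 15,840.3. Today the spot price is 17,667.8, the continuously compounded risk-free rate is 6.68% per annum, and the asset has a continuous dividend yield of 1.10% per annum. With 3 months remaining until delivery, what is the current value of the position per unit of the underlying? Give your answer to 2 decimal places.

Current fair forward for the remaining 3 months: F = S·e^((r − q)·T), (r − q) = 0.0668 − 0.0110 = 0.0558
F = 17667.8 · e^(0.0558 × 3/12) = 17667.8 × 1.01404776 = 17915.9930
Value of long forward = (F − K)·e^(−rT) = (17915.9930 − 15840.3) · e^(−0.0668·3/12)
= 2075.6930 × 0.98343867 = 2041.32
Short position value = −(long value) = -2041.32

-2041.32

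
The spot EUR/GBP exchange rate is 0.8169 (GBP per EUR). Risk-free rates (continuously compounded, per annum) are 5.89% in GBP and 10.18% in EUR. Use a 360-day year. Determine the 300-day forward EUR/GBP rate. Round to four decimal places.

F = S·e^((r_GBP − r_EUR)T) = 0.8169 · e^((0.0589 − 0.1018) × 300/360)
= 0.8169 · e^-0.035750 = 0.8169 × 0.964881
F = 0.7882 GBP per EUR

0.7882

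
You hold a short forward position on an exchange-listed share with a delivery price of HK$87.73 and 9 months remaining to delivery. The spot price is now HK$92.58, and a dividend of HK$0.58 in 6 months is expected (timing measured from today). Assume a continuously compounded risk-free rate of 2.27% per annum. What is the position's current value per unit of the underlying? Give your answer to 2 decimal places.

PV(remaining dividends) I = 0.58·e^(−0.0227·6/12) = 0.5735
Current forward F = (S − I)·e^(rT) = (92.58 − 0.5735)·e^(0.0227·9/12) = 92.0065 × 1.017171 = 93.5863
Value (long) = (F − K)·e^(−rT) = (93.5863 − 87.73) × 0.983119 = 5.7574
Short position value = −(long value) = -HK$5.76

-HK$5.76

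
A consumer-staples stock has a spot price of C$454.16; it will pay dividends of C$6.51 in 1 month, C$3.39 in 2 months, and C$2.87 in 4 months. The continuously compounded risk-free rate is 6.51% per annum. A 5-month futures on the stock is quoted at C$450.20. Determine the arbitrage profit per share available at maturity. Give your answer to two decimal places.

PV(dividends) I = 6.51·e^(−0.0651·1/12) + 3.39·e^(−0.0651·2/12) + 2.87·e^(−0.0651·4/12) = 12.6366
Fair futures F* = (S − I)·e^(rT) = (454.16 − 12.6366)·e^0.027125 = 441.5234 × 1.027496 = 453.6635
Market C$450.20 < fair 453.6635: forward underpriced → reverse cash-and-carry (short the stock, invest proceeds at r, pay the dividends, go long the forward).
Profit at T = |F_mkt − F*| = |450.20 − 453.6635| = C$3.46 per share

C$3.46 per share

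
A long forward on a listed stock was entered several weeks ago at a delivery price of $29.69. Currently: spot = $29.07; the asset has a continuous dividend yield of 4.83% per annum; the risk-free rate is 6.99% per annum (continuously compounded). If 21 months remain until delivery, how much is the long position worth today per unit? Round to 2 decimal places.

Current fair forward for the remaining 21 months: F = S·e^((r − q)·T), (r − q) = 0.0699 − 0.0483 = 0.0216
F = 29.07 · e^(0.0216 × 21/12) = 29.07 × 1.038524 = 30.1899
Value of long forward = (F − K)·e^(−rT) = (30.1899 − 29.69) · e^(−0.0699·21/12)
= 0.4999 × 0.884861 = 0.44

$0.44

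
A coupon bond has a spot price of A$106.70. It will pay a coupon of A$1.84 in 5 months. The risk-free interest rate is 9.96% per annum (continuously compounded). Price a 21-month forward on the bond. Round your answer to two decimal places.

A$124.92

PV(coupons) I = 1.84·e^(−0.0996·5/12)
I = 1.7652
F = (S − I)·e^(rT) = (106.70 − 1.7652) · e^(0.0996·21/12)
= 104.9348 · e^0.174300 = 104.9348 × 1.190413 = A$124.92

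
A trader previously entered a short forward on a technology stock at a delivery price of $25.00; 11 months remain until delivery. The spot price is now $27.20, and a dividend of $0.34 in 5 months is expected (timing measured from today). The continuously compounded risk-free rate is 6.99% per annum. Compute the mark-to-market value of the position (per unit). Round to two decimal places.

PV(remaining dividends) I = 0.34·e^(−0.0699·5/12) = 0.3302
Current forward F = (S − I)·e^(rT) = (27.20 − 0.3302)·e^(0.0699·11/12) = 26.8698 × 1.066172 = 28.6478
Value (long) = (F − K)·e^(−rT) = (28.6478 − 25.00) × 0.937935 = 3.4214
Short position value = −(long value) = -$3.42

-$3.42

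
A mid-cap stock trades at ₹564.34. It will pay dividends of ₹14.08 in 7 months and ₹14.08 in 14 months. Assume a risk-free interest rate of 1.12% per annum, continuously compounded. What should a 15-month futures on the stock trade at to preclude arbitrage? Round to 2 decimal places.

PV(dividends) I = 14.08·e^(−0.0112·7/12) + 14.08·e^(−0.0112·14/12)
I = 13.9883 + 13.8972 = 27.8855
F = (S − I)·e^(rT) = (564.34 − 27.8855) · e^(0.0112·15/12)
= 536.4545 · e^0.014000 = 536.4545 × 1.014098 = ₹544.02

₹544.02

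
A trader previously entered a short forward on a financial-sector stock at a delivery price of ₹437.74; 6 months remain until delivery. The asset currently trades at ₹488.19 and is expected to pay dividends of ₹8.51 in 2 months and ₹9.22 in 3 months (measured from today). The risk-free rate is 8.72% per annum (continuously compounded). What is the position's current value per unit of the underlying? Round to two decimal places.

PV(remaining dividends) I = 8.51·e^(−0.0872·2/12) + 9.22·e^(−0.0872·3/12) = 17.4084
Current forward F = (S − I)·e^(rT) = (488.19 − 17.4084)·e^(0.0872·6/12) = 470.7816 × 1.044564 = 491.7615
Value (long) = (F − K)·e^(−rT) = (491.7615 − 437.74) × 0.957337 = 51.7168
Short position value = −(long value) = -₹51.72

-₹51.72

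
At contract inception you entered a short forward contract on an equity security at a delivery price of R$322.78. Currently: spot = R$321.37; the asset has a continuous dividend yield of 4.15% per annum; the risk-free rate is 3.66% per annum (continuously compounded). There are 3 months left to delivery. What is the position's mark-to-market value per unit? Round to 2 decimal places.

Current fair forward for the remaining 3 months: F = S·e^((r − q)·T), (r − q) = 0.0366 − 0.0415 = -0.0049
F = 321.37 · e^(-0.0049 × 3/12) = 321.37 × 0.998776 = 320.9766
Value of long forward = (F − K)·e^(−rT) = (320.9766 − 322.78) · e^(−0.0366·3/12)
= -1.8034 × 0.990892 = -1.79
Short position value = −(long value) = R$1.79

R$1.79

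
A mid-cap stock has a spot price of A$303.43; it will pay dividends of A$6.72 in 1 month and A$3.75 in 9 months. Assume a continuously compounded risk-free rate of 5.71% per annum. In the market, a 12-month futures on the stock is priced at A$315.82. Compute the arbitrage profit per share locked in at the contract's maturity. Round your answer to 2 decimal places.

PV(dividends) I = 6.72·e^(−0.0571·1/12) + 3.75·e^(−0.0571·9/12) = 10.2809
Fair futures F* = (S − I)·e^(rT) = (303.43 − 10.2809)·e^0.057100 = 293.1491 × 1.058762 = 310.3751
Market A$315.82 > fair 310.3751: forward overpriced → cash-and-carry (borrow at r, buy the stock and collect the dividends, short the forward).
Profit at T = |F_mkt − F*| = |315.82 − 310.3751| = A$5.44 per share

A$5.44 per share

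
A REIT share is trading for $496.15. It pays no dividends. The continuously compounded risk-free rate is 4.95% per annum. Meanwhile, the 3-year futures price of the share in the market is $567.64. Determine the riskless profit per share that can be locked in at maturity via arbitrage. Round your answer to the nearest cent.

Fair futures: F* = S·e^(carry·T), with carry = r = 0.0495
F* = 496.15 · e^(0.0495 × 3) = 496.15 · e^0.148500 = 496.15 × 1.160093 = $575.5801
Market $567.64 < fair $575.5801: forward underpriced → reverse cash-and-carry (short spot, go long the forward).
At maturity, profit = |F_mkt − F*| = |567.64 − 575.5801| = $7.94 per share

$7.94 per share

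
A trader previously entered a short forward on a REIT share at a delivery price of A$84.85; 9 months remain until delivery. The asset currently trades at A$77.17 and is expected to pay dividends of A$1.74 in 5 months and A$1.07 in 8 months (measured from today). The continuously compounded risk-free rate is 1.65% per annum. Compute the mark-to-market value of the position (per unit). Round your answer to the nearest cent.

A$9.42

PV(remaining dividends) I = 1.74·e^(−0.0165·5/12) + 1.07·e^(−0.0165·8/12) = 2.7864
Current forward F = (S − I)·e^(rT) = (77.17 − 2.7864)·e^(0.0165·9/12) = 74.3836 × 1.012452 = 75.3098
Value (long) = (F − K)·e^(−rT) = (75.3098 − 84.85) × 0.987701 = -9.4229
Short position value = −(long value) = A$9.42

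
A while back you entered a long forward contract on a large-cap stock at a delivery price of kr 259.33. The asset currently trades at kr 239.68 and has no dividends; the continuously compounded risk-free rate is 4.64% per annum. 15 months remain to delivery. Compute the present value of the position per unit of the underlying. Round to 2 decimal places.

-kr 5.04

Current fair forward for the remaining 15 months: F = S·e^(r·T), r = 0.0464
F = 239.68 · e^(0.0464 × 15/12) = 239.68 × 1.059715 = 253.9925
Value of long forward = (F − K)·e^(−rT) = (253.9925 − 259.33) · e^(−0.0464·15/12)
= -5.3375 × 0.943650 = -5.04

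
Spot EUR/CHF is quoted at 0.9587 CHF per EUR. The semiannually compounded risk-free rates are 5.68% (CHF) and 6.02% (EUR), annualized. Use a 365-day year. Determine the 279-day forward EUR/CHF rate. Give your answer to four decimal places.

By covered interest parity, F = S · (1+r_CHF/2)^(2T) / (1+r_EUR/2)^(2T)
= 0.9587 × 1.043742 / 1.046380 = 0.9587 × 0.997479
F = 0.9563 CHF per EUR

0.9563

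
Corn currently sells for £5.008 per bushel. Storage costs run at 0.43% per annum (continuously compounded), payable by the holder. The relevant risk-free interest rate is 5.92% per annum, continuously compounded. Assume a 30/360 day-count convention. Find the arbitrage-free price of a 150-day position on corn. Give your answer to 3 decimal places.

£5.142 per bushel

Net carry = r + u − y = 0.0592 + 0.0043 − 0.0000 = 0.0635
F = S·e^((r+u−y)T) = 5.008 · e^(0.0635 × 150/360) = 5.008 · e^0.026458
= 5.008 × 1.026811 = £5.142 per bushel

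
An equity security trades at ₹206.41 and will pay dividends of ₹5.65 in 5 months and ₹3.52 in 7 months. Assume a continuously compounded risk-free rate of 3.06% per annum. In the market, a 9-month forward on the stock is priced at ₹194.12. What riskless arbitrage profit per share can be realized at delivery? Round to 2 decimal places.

₹7.84 per share

PV(dividends) I = 5.65·e^(−0.0306·5/12) + 3.52·e^(−0.0306·7/12) = 9.0361
Fair forward F* = (S − I)·e^(rT) = (206.41 − 9.0361)·e^0.022950 = 197.3739 × 1.023215 = 201.9559
Market ₹194.12 < fair 201.9559: forward underpriced → reverse cash-and-carry (short the stock, invest proceeds at r, pay the dividends, go long the forward).
Profit at T = |F_mkt − F*| = |194.12 − 201.9559| = ₹7.84 per share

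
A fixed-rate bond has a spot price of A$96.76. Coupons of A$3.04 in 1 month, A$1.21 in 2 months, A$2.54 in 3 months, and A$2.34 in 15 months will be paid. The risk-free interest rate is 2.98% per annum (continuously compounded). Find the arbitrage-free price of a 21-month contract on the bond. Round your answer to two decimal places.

PV(coupons) I = 3.04·e^(−0.0298·1/12) + 1.21·e^(−0.0298·2/12) + 2.54·e^(−0.0298·3/12) + 2.34·e^(−0.0298·15/12)
I = 3.0325 + 1.2040 + 2.5211 + 2.2544 = 9.0120
F = (S − I)·e^(rT) = (96.76 − 9.0120) · e^(0.0298·21/12)
= 87.7480 · e^0.052150 = 87.7480 × 1.053534 = A$92.45

A$92.45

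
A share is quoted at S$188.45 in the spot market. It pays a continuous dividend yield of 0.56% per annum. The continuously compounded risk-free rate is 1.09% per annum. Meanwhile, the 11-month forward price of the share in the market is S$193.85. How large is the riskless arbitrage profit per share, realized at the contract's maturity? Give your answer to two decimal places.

S$4.48 per share

Fair forward: F* = S·e^(carry·T), with carry = (r − q) = 0.0109 − 0.0056 = 0.0053
F* = 188.45 · e^(0.0053 × 11/12) = 188.45 · e^0.004858 = 188.45 × 1.004870 = S$189.3678
Market S$193.85 > fair S$189.3678: forward overpriced → cash-and-carry (buy spot, short the forward).
At maturity, profit = |F_mkt − F*| = |193.85 − 189.3678| = S$4.48 per share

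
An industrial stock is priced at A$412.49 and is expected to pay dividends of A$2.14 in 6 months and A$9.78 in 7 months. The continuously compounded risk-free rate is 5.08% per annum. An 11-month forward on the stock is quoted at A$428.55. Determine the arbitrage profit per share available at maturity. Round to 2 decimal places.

A$8.53 per share

PV(dividends) I = 2.14·e^(−0.0508·6/12) + 9.78·e^(−0.0508·7/12) = 11.5808
Fair forward F* = (S − I)·e^(rT) = (412.49 − 11.5808)·e^0.046567 = 400.9092 × 1.047668 = 420.0197
Market A$428.55 > fair 420.0197: forward overpriced → cash-and-carry (borrow at r, buy the stock and collect the dividends, short the forward).
Profit at T = |F_mkt − F*| = |428.55 − 420.0197| = A$8.53 per share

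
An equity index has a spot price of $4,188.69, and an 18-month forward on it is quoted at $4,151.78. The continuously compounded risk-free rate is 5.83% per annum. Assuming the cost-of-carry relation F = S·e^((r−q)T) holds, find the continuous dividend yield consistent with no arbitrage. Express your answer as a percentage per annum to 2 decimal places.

From F = S·e^((r−q)T): (r − q) = ln(F/S)/T
ln(4151.78/4188.69) = ln(0.991188) = -0.008851
(r − q) = -0.008851 / (18/12) = -0.005901
q = r − ln(F/S)/T = 0.0583 + 0.005901 = 0.064201
q = 6.42%

6.42%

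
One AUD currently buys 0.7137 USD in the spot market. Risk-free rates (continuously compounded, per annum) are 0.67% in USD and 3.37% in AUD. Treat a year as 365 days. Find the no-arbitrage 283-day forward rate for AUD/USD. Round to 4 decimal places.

0.6989

F = S·e^((r_USD − r_AUD)T) = 0.7137 · e^((0.0067 − 0.0337) × 283/365)
= 0.7137 · e^-0.020934 = 0.7137 × 0.979284
F = 0.6989 USD per AUD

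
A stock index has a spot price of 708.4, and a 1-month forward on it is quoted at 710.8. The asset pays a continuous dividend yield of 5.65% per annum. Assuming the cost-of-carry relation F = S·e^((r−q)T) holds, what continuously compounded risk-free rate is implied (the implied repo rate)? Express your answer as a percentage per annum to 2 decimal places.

From F = S·e^((r−q)T): (r − q) = ln(F/S)/T
ln(710.8/708.4) = ln(1.003388) = 0.003382
(r − q) = 0.003382 / (1/12) = 0.040584
r = ln(F/S)/T + q = 0.040584 + 0.0565 = 0.097084
r = 9.71%

9.71%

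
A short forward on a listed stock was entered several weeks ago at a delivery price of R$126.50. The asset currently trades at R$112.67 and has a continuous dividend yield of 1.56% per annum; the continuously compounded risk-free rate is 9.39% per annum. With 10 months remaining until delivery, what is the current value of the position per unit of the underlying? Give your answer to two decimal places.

R$5.76

Current fair forward for the remaining 10 months: F = S·e^((r − q)·T), (r − q) = 0.0939 − 0.0156 = 0.0783
F = 112.67 · e^(0.0783 × 10/12) = 112.67 × 1.067426 = 120.2669
Value of long forward = (F − K)·e^(−rT) = (120.2669 − 126.50) · e^(−0.0939·10/12)
= -6.2331 × 0.924733 = -5.76
Short position value = −(long value) = R$5.76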